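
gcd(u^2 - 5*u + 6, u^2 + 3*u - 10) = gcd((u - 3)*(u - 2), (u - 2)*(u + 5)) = u - 2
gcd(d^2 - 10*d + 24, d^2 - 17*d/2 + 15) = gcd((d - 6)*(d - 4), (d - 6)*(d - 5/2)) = d - 6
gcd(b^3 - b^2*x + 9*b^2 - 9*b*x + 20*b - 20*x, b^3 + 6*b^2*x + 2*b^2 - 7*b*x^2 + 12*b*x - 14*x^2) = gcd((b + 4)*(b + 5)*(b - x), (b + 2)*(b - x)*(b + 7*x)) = -b + x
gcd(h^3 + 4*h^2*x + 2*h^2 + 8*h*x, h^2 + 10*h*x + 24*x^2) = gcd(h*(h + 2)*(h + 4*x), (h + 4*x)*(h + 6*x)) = h + 4*x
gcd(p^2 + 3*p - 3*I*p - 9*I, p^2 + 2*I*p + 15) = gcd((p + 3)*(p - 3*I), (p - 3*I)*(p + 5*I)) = p - 3*I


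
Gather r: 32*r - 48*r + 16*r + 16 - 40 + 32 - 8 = 0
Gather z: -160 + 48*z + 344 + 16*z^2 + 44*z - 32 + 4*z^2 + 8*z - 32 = 20*z^2 + 100*z + 120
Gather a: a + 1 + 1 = a + 2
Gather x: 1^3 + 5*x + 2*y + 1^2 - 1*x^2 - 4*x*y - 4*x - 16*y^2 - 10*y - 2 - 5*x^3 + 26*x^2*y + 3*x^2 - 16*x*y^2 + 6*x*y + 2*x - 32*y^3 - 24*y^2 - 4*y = -5*x^3 + x^2*(26*y + 2) + x*(-16*y^2 + 2*y + 3) - 32*y^3 - 40*y^2 - 12*y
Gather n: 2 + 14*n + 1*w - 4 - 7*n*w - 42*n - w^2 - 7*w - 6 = n*(-7*w - 28) - w^2 - 6*w - 8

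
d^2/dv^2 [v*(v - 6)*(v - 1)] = 6*v - 14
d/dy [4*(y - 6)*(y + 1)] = 8*y - 20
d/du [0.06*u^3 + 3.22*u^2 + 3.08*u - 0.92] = 0.18*u^2 + 6.44*u + 3.08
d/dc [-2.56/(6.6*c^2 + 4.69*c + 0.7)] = (33.792*c + 12.0064)/(6.6*c^2 + 4.69*c + 0.7)^2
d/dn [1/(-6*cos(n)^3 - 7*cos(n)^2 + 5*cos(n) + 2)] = 4*(-18*cos(n)^2 - 14*cos(n) + 5)*sin(n)/(cos(n) - 7*cos(2*n) - 3*cos(3*n) - 3)^2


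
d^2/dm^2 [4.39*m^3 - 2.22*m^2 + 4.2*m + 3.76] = 26.34*m - 4.44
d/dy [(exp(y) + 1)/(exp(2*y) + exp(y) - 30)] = (-(exp(y) + 1)*(2*exp(y) + 1) + exp(2*y) + exp(y) - 30)*exp(y)/(exp(2*y) + exp(y) - 30)^2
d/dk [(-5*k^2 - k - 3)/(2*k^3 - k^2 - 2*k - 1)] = (10*k^4 + 4*k^3 + 27*k^2 + 4*k - 5)/(4*k^6 - 4*k^5 - 7*k^4 + 6*k^2 + 4*k + 1)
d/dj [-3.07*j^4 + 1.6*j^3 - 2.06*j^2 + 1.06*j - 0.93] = -12.28*j^3 + 4.8*j^2 - 4.12*j + 1.06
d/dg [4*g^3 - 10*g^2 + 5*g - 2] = 12*g^2 - 20*g + 5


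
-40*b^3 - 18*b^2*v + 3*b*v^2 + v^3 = (-4*b + v)*(2*b + v)*(5*b + v)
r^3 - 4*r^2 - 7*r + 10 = (r - 5)*(r - 1)*(r + 2)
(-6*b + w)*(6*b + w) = -36*b^2 + w^2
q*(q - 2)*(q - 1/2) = q^3 - 5*q^2/2 + q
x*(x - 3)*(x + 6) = x^3 + 3*x^2 - 18*x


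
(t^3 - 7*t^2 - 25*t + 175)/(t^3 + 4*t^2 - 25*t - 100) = (t - 7)/(t + 4)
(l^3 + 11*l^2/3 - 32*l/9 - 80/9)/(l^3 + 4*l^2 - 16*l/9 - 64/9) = (3*l - 5)/(3*l - 4)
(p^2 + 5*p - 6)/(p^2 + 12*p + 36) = (p - 1)/(p + 6)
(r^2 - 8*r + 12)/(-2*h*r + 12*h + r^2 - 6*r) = (r - 2)/(-2*h + r)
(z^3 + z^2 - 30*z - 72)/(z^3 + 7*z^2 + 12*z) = (z - 6)/z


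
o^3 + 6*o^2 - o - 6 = (o - 1)*(o + 1)*(o + 6)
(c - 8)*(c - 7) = c^2 - 15*c + 56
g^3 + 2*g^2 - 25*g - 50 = (g - 5)*(g + 2)*(g + 5)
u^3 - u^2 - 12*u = u*(u - 4)*(u + 3)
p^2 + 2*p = p*(p + 2)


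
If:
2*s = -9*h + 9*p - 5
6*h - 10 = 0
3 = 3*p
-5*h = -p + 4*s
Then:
No Solution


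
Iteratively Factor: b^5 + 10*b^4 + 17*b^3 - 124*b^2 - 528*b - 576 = (b + 3)*(b^4 + 7*b^3 - 4*b^2 - 112*b - 192) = (b - 4)*(b + 3)*(b^3 + 11*b^2 + 40*b + 48) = (b - 4)*(b + 3)^2*(b^2 + 8*b + 16) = (b - 4)*(b + 3)^2*(b + 4)*(b + 4)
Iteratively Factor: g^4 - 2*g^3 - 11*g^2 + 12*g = (g - 4)*(g^3 + 2*g^2 - 3*g) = g*(g - 4)*(g^2 + 2*g - 3) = g*(g - 4)*(g - 1)*(g + 3)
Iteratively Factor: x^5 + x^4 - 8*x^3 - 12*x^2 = (x + 2)*(x^4 - x^3 - 6*x^2) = (x - 3)*(x + 2)*(x^3 + 2*x^2) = x*(x - 3)*(x + 2)*(x^2 + 2*x) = x*(x - 3)*(x + 2)^2*(x)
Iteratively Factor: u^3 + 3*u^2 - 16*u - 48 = (u + 4)*(u^2 - u - 12) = (u + 3)*(u + 4)*(u - 4)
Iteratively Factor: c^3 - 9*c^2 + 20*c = (c - 5)*(c^2 - 4*c) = c*(c - 5)*(c - 4)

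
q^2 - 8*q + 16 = (q - 4)^2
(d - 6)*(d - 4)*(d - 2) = d^3 - 12*d^2 + 44*d - 48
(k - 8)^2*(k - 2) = k^3 - 18*k^2 + 96*k - 128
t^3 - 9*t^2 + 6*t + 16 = (t - 8)*(t - 2)*(t + 1)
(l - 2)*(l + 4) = l^2 + 2*l - 8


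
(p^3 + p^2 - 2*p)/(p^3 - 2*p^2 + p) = (p + 2)/(p - 1)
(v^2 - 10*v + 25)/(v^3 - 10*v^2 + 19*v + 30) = (v - 5)/(v^2 - 5*v - 6)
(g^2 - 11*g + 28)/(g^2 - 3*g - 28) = (g - 4)/(g + 4)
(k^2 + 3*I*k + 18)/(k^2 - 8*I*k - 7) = (k^2 + 3*I*k + 18)/(k^2 - 8*I*k - 7)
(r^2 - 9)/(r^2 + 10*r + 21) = (r - 3)/(r + 7)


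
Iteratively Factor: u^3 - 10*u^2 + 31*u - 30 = (u - 3)*(u^2 - 7*u + 10) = (u - 3)*(u - 2)*(u - 5)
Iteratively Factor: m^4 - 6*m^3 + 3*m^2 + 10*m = (m - 2)*(m^3 - 4*m^2 - 5*m) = m*(m - 2)*(m^2 - 4*m - 5) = m*(m - 2)*(m + 1)*(m - 5)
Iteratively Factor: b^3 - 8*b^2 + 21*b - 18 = (b - 3)*(b^2 - 5*b + 6) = (b - 3)^2*(b - 2)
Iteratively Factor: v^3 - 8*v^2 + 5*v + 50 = (v + 2)*(v^2 - 10*v + 25) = (v - 5)*(v + 2)*(v - 5)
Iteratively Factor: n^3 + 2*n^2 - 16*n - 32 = (n + 2)*(n^2 - 16) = (n - 4)*(n + 2)*(n + 4)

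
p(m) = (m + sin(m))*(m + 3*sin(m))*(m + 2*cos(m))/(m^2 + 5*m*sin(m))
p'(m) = (1 - 2*sin(m))*(m + sin(m))*(m + 3*sin(m))/(m^2 + 5*m*sin(m)) + (m + sin(m))*(m + 3*sin(m))*(m + 2*cos(m))*(-5*m*cos(m) - 2*m - 5*sin(m))/(m^2 + 5*m*sin(m))^2 + (m + sin(m))*(m + 2*cos(m))*(3*cos(m) + 1)/(m^2 + 5*m*sin(m)) + (m + 3*sin(m))*(m + 2*cos(m))*(cos(m) + 1)/(m^2 + 5*m*sin(m)) = (m*(m + 5*sin(m))*(-(m + sin(m))*(m + 3*sin(m))*(2*sin(m) - 1) + (m + sin(m))*(m + 2*cos(m))*(3*cos(m) + 1) + (m + 3*sin(m))*(m + 2*cos(m))*(cos(m) + 1)) - (m + sin(m))*(m + 3*sin(m))*(m + 2*cos(m))*(5*m*cos(m) + 2*m + 5*sin(m)))/(m^2*(m + 5*sin(m))^2)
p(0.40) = 2.96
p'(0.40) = 0.13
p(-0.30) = 2.13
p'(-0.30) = 2.20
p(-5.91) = -4.48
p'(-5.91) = -1.57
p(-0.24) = 2.26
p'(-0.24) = 2.03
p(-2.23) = -3.48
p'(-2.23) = 2.01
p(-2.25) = -3.52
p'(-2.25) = 1.98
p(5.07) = 27.52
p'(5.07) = -153.66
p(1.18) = 2.36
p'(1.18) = -1.39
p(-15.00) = -16.01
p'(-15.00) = 2.65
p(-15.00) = -16.01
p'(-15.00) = 2.65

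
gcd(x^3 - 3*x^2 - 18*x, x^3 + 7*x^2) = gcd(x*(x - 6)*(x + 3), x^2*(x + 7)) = x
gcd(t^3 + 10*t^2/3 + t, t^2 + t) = t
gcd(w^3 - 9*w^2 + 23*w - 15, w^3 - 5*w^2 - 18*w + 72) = w - 3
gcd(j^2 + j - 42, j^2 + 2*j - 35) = j + 7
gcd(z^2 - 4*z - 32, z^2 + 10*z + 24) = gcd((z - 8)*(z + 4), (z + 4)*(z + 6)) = z + 4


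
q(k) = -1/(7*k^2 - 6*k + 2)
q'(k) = -(6 - 14*k)/(7*k^2 - 6*k + 2)^2 = 2*(7*k - 3)/(7*k^2 - 6*k + 2)^2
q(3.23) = -0.02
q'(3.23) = 0.01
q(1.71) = -0.08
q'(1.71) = 0.12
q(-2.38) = -0.02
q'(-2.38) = -0.01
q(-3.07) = -0.01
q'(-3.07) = -0.01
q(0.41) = -1.40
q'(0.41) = -0.51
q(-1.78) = -0.03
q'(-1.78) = -0.03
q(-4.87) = -0.01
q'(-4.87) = -0.00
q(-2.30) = -0.02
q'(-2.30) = -0.01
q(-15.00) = 0.00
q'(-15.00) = 0.00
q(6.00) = 0.00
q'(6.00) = 0.00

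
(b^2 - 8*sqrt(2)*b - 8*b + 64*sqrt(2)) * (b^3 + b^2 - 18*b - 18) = b^5 - 8*sqrt(2)*b^4 - 7*b^4 - 26*b^3 + 56*sqrt(2)*b^3 + 126*b^2 + 208*sqrt(2)*b^2 - 1008*sqrt(2)*b + 144*b - 1152*sqrt(2)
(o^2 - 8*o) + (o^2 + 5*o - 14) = 2*o^2 - 3*o - 14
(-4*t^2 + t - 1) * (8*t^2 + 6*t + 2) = -32*t^4 - 16*t^3 - 10*t^2 - 4*t - 2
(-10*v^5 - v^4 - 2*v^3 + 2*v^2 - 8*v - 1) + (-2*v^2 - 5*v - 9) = -10*v^5 - v^4 - 2*v^3 - 13*v - 10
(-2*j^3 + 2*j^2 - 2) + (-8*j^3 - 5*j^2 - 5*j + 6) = -10*j^3 - 3*j^2 - 5*j + 4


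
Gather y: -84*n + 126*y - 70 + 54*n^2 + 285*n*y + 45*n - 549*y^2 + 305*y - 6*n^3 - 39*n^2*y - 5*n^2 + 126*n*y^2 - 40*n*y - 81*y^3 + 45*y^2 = -6*n^3 + 49*n^2 - 39*n - 81*y^3 + y^2*(126*n - 504) + y*(-39*n^2 + 245*n + 431) - 70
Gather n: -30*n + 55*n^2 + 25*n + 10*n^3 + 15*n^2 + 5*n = 10*n^3 + 70*n^2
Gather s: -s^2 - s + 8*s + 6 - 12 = -s^2 + 7*s - 6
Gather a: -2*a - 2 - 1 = -2*a - 3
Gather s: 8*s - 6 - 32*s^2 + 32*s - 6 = -32*s^2 + 40*s - 12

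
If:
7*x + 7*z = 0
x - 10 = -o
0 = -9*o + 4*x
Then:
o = 40/13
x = 90/13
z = -90/13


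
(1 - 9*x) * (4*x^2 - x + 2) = -36*x^3 + 13*x^2 - 19*x + 2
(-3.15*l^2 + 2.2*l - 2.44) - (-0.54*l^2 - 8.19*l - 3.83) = -2.61*l^2 + 10.39*l + 1.39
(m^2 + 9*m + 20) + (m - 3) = m^2 + 10*m + 17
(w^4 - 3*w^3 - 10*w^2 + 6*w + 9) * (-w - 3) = -w^5 + 19*w^3 + 24*w^2 - 27*w - 27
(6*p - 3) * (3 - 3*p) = -18*p^2 + 27*p - 9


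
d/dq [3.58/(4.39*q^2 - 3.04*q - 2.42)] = (10.8832 - 31.4324*q)/(-4.39*q^2 + 3.04*q + 2.42)^2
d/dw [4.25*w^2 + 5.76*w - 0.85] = 8.5*w + 5.76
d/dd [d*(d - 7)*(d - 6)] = 3*d^2 - 26*d + 42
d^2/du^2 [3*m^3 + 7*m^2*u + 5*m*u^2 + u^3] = 10*m + 6*u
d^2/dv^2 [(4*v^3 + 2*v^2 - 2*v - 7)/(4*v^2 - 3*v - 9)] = 2*(172*v^3 + 204*v^2 + 1008*v - 99)/(64*v^6 - 144*v^5 - 324*v^4 + 621*v^3 + 729*v^2 - 729*v - 729)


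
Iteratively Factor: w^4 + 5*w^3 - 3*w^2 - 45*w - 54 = (w + 3)*(w^3 + 2*w^2 - 9*w - 18) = (w + 2)*(w + 3)*(w^2 - 9) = (w + 2)*(w + 3)^2*(w - 3)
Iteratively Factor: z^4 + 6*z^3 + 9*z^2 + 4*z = (z)*(z^3 + 6*z^2 + 9*z + 4) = z*(z + 1)*(z^2 + 5*z + 4) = z*(z + 1)^2*(z + 4)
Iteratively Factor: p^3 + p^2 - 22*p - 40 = (p + 4)*(p^2 - 3*p - 10) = (p - 5)*(p + 4)*(p + 2)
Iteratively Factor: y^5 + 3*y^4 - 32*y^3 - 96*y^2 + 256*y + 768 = (y + 4)*(y^4 - y^3 - 28*y^2 + 16*y + 192) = (y + 4)^2*(y^3 - 5*y^2 - 8*y + 48) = (y + 3)*(y + 4)^2*(y^2 - 8*y + 16) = (y - 4)*(y + 3)*(y + 4)^2*(y - 4)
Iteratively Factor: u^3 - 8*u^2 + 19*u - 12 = (u - 1)*(u^2 - 7*u + 12) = (u - 3)*(u - 1)*(u - 4)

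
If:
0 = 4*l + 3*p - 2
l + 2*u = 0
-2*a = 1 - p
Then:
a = 4*u/3 - 1/6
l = -2*u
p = 8*u/3 + 2/3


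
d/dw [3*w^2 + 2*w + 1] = 6*w + 2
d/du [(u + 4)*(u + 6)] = 2*u + 10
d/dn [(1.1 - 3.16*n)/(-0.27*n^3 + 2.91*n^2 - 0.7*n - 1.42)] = (-1.7064*n^3 + 10.0866*n^2 - 6.402*n + 5.2572)/(0.0729*n^6 - 1.5714*n^5 + 8.8461*n^4 - 3.3072*n^3 - 7.7744*n^2 + 1.988*n + 2.0164)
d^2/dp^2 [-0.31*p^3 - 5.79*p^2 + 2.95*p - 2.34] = -1.86*p - 11.58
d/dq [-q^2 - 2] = -2*q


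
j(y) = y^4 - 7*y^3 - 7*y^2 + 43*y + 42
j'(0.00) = 43.00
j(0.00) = 42.00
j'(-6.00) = -1493.00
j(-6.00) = 2340.00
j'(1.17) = 4.28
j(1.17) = 73.39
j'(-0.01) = 43.14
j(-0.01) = 41.57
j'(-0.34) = 45.18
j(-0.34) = 26.86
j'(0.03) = 42.56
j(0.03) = 43.28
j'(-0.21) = 44.98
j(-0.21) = 32.73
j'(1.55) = -14.26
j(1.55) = 71.54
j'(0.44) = 33.12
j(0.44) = 59.01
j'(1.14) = 5.67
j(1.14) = 73.24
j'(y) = 4*y^3 - 21*y^2 - 14*y + 43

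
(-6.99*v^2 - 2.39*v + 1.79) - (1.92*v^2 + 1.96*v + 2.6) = -8.91*v^2 - 4.35*v - 0.81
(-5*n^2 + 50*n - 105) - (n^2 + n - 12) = -6*n^2 + 49*n - 93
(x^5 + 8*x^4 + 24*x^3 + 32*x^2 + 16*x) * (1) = x^5 + 8*x^4 + 24*x^3 + 32*x^2 + 16*x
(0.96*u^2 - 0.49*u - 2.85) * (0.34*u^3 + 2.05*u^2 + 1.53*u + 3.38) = 0.3264*u^5 + 1.8014*u^4 - 0.5047*u^3 - 3.3474*u^2 - 6.0167*u - 9.633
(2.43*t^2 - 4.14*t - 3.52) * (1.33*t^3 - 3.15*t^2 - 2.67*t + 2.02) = 3.2319*t^5 - 13.1607*t^4 + 1.8713*t^3 + 27.0504*t^2 + 1.0356*t - 7.1104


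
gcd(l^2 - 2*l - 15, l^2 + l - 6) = l + 3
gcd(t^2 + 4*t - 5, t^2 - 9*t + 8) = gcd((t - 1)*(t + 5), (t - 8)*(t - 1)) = t - 1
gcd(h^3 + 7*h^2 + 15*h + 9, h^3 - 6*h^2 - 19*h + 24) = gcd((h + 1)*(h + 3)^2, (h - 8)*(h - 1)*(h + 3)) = h + 3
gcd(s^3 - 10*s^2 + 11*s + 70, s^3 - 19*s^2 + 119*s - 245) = s^2 - 12*s + 35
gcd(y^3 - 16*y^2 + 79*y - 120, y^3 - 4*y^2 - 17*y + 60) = y^2 - 8*y + 15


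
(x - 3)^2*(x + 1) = x^3 - 5*x^2 + 3*x + 9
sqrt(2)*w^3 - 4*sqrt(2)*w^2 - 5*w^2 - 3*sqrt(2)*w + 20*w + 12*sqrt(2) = (w - 4)*(w - 3*sqrt(2))*(sqrt(2)*w + 1)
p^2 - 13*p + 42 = (p - 7)*(p - 6)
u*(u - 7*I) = u^2 - 7*I*u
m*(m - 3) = m^2 - 3*m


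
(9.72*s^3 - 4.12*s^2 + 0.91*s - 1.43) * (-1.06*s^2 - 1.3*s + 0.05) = -10.3032*s^5 - 8.2688*s^4 + 4.8774*s^3 + 0.1268*s^2 + 1.9045*s - 0.0715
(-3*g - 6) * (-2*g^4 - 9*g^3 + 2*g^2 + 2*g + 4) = 6*g^5 + 39*g^4 + 48*g^3 - 18*g^2 - 24*g - 24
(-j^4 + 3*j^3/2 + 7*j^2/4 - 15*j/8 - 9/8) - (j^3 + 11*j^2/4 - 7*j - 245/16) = -j^4 + j^3/2 - j^2 + 41*j/8 + 227/16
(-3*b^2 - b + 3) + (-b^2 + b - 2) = 1 - 4*b^2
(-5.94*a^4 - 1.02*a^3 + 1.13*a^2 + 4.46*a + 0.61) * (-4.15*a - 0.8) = 24.651*a^5 + 8.985*a^4 - 3.8735*a^3 - 19.413*a^2 - 6.0995*a - 0.488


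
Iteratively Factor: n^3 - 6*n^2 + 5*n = (n - 5)*(n^2 - n) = (n - 5)*(n - 1)*(n)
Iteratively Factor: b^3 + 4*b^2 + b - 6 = (b - 1)*(b^2 + 5*b + 6) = (b - 1)*(b + 3)*(b + 2)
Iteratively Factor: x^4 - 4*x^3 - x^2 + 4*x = (x - 1)*(x^3 - 3*x^2 - 4*x) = (x - 4)*(x - 1)*(x^2 + x) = x*(x - 4)*(x - 1)*(x + 1)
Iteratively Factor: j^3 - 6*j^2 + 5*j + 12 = (j - 3)*(j^2 - 3*j - 4) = (j - 3)*(j + 1)*(j - 4)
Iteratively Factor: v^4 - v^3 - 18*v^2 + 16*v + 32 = (v - 2)*(v^3 + v^2 - 16*v - 16) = (v - 2)*(v + 4)*(v^2 - 3*v - 4) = (v - 2)*(v + 1)*(v + 4)*(v - 4)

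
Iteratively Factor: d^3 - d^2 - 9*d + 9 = (d + 3)*(d^2 - 4*d + 3) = (d - 3)*(d + 3)*(d - 1)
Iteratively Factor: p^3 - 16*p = (p + 4)*(p^2 - 4*p) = p*(p + 4)*(p - 4)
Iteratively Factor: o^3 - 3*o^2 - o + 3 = (o + 1)*(o^2 - 4*o + 3) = (o - 3)*(o + 1)*(o - 1)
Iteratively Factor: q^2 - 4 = (q - 2)*(q + 2)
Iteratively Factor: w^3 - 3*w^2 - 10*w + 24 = (w - 2)*(w^2 - w - 12) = (w - 2)*(w + 3)*(w - 4)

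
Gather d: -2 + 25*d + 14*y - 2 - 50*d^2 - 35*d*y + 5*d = -50*d^2 + d*(30 - 35*y) + 14*y - 4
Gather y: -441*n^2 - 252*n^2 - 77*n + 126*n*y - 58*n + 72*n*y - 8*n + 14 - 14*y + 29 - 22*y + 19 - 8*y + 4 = -693*n^2 - 143*n + y*(198*n - 44) + 66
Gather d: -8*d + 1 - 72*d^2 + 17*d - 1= -72*d^2 + 9*d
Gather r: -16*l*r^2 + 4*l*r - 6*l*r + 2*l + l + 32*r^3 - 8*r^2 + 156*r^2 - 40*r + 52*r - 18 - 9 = 3*l + 32*r^3 + r^2*(148 - 16*l) + r*(12 - 2*l) - 27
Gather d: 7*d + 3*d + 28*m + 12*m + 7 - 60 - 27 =10*d + 40*m - 80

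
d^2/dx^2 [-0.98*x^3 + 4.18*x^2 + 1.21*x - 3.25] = 8.36 - 5.88*x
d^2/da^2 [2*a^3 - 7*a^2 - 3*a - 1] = 12*a - 14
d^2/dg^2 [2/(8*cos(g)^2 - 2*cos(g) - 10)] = (-64*sin(g)^4 + 113*sin(g)^2 - 10*cos(g) + 3*cos(3*g) - 7)/((cos(g) + 1)^3*(4*cos(g) - 5)^3)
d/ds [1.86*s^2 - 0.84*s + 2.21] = 3.72*s - 0.84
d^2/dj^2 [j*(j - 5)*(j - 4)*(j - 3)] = 12*j^2 - 72*j + 94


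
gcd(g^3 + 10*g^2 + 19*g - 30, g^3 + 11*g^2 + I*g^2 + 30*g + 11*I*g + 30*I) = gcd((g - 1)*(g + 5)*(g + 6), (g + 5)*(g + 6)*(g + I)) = g^2 + 11*g + 30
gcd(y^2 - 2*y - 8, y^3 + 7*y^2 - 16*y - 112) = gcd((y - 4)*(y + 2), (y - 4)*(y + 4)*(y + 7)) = y - 4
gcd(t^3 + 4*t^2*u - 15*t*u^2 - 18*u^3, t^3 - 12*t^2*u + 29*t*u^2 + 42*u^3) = t + u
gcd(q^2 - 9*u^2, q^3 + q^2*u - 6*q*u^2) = q + 3*u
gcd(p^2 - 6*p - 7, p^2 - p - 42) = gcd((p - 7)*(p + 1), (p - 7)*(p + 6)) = p - 7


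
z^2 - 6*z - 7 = (z - 7)*(z + 1)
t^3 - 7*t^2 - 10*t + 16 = (t - 8)*(t - 1)*(t + 2)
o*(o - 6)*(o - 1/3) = o^3 - 19*o^2/3 + 2*o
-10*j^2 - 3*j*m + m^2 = (-5*j + m)*(2*j + m)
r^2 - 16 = (r - 4)*(r + 4)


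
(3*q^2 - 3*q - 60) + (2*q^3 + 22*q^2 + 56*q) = 2*q^3 + 25*q^2 + 53*q - 60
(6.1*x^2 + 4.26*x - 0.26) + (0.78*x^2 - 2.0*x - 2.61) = 6.88*x^2 + 2.26*x - 2.87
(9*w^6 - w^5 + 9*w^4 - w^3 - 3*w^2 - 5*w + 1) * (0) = 0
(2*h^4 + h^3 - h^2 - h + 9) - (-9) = 2*h^4 + h^3 - h^2 - h + 18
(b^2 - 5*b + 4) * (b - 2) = b^3 - 7*b^2 + 14*b - 8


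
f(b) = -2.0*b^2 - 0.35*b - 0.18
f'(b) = -4.0*b - 0.35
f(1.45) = -4.89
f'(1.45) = -6.15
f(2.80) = -16.84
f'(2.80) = -11.55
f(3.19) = -21.65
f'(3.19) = -13.11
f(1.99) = -8.80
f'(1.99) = -8.31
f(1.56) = -5.59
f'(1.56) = -6.59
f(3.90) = -31.96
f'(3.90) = -15.95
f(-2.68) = -13.61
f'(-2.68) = 10.37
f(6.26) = -80.75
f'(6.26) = -25.39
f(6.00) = -74.28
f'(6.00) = -24.35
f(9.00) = -165.33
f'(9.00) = -36.35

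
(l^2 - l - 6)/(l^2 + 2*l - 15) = (l + 2)/(l + 5)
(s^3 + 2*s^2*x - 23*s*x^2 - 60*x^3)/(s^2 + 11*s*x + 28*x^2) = (s^2 - 2*s*x - 15*x^2)/(s + 7*x)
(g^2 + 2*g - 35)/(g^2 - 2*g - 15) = (g + 7)/(g + 3)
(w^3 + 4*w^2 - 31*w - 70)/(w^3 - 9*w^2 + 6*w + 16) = (w^3 + 4*w^2 - 31*w - 70)/(w^3 - 9*w^2 + 6*w + 16)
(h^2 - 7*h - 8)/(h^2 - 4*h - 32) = (h + 1)/(h + 4)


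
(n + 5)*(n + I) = n^2 + 5*n + I*n + 5*I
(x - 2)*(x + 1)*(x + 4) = x^3 + 3*x^2 - 6*x - 8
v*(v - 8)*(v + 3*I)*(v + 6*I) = v^4 - 8*v^3 + 9*I*v^3 - 18*v^2 - 72*I*v^2 + 144*v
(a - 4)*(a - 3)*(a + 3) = a^3 - 4*a^2 - 9*a + 36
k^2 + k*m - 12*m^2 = (k - 3*m)*(k + 4*m)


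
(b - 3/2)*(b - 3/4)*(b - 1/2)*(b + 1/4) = b^4 - 5*b^3/2 + 25*b^2/16 - 9/64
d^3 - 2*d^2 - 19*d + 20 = (d - 5)*(d - 1)*(d + 4)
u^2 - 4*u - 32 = (u - 8)*(u + 4)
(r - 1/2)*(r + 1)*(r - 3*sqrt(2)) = r^3 - 3*sqrt(2)*r^2 + r^2/2 - 3*sqrt(2)*r/2 - r/2 + 3*sqrt(2)/2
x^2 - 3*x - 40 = (x - 8)*(x + 5)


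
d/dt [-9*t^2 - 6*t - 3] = -18*t - 6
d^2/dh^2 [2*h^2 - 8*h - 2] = 4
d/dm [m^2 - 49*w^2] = 2*m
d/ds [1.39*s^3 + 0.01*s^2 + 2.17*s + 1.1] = 4.17*s^2 + 0.02*s + 2.17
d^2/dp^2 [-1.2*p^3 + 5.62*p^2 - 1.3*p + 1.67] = 11.24 - 7.2*p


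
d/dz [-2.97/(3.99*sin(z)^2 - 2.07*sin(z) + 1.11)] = (23.7006*sin(z) - 6.1479)*cos(z)/(3.99*sin(z)^2 - 2.07*sin(z) + 1.11)^2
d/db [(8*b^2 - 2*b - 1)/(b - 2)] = (8*b^2 - 32*b + 5)/(b^2 - 4*b + 4)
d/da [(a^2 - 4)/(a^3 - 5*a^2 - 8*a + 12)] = (-a^2 + 4*a - 8)/(a^4 - 14*a^3 + 61*a^2 - 84*a + 36)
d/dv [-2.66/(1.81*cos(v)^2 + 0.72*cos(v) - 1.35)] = -(9.6292*cos(v) + 1.9152)*sin(v)/(1.81*cos(v)^2 + 0.72*cos(v) - 1.35)^2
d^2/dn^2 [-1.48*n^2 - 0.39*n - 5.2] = -2.96000000000000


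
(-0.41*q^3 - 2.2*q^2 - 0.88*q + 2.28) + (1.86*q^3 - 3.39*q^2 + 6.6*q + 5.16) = 1.45*q^3 - 5.59*q^2 + 5.72*q + 7.44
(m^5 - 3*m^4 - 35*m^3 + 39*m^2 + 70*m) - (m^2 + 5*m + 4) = m^5 - 3*m^4 - 35*m^3 + 38*m^2 + 65*m - 4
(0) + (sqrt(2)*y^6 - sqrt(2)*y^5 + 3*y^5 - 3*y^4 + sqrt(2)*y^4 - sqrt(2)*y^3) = sqrt(2)*y^6 - sqrt(2)*y^5 + 3*y^5 - 3*y^4 + sqrt(2)*y^4 - sqrt(2)*y^3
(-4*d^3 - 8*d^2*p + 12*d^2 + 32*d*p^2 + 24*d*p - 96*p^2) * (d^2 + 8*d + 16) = -4*d^5 - 8*d^4*p - 20*d^4 + 32*d^3*p^2 - 40*d^3*p + 32*d^3 + 160*d^2*p^2 + 64*d^2*p + 192*d^2 - 256*d*p^2 + 384*d*p - 1536*p^2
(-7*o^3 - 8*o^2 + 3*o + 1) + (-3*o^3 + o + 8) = -10*o^3 - 8*o^2 + 4*o + 9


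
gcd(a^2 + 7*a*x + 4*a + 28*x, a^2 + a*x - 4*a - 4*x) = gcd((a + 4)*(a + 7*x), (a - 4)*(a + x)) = 1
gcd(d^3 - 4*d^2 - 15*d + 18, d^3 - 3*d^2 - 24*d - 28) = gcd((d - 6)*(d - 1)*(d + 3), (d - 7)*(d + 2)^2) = 1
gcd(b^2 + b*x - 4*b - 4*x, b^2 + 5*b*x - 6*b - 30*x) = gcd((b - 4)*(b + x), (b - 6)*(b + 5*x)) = 1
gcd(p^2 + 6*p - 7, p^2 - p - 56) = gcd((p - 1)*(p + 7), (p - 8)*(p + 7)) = p + 7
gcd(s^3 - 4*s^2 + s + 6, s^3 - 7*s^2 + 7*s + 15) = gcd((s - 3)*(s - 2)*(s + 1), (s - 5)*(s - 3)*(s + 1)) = s^2 - 2*s - 3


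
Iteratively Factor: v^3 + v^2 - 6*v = (v - 2)*(v^2 + 3*v) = v*(v - 2)*(v + 3)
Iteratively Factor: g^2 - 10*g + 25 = (g - 5)*(g - 5)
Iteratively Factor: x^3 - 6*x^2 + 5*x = (x)*(x^2 - 6*x + 5) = x*(x - 5)*(x - 1)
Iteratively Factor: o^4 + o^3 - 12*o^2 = (o - 3)*(o^3 + 4*o^2) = (o - 3)*(o + 4)*(o^2) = o*(o - 3)*(o + 4)*(o)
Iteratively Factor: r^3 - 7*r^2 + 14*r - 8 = (r - 1)*(r^2 - 6*r + 8) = (r - 4)*(r - 1)*(r - 2)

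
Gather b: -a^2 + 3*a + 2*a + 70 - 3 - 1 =-a^2 + 5*a + 66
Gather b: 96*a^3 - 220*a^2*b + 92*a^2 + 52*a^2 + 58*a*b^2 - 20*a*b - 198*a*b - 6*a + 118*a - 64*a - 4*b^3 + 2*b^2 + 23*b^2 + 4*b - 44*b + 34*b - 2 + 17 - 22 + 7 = 96*a^3 + 144*a^2 + 48*a - 4*b^3 + b^2*(58*a + 25) + b*(-220*a^2 - 218*a - 6)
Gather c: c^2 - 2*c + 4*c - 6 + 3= c^2 + 2*c - 3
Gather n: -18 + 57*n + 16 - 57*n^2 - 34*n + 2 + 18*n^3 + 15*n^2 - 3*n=18*n^3 - 42*n^2 + 20*n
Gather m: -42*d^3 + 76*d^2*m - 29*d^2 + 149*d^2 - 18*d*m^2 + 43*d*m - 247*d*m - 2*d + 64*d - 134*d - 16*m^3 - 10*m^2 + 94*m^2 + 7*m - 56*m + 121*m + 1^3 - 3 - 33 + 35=-42*d^3 + 120*d^2 - 72*d - 16*m^3 + m^2*(84 - 18*d) + m*(76*d^2 - 204*d + 72)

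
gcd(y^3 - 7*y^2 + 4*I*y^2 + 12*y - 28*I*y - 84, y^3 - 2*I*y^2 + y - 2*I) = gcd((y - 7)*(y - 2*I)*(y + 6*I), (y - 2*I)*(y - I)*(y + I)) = y - 2*I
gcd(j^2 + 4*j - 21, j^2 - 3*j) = j - 3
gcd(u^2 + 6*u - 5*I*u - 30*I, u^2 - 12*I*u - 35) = u - 5*I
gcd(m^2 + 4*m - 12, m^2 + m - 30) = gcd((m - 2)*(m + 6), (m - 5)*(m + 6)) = m + 6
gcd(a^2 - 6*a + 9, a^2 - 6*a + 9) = a^2 - 6*a + 9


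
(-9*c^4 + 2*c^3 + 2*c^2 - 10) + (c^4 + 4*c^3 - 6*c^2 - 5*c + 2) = -8*c^4 + 6*c^3 - 4*c^2 - 5*c - 8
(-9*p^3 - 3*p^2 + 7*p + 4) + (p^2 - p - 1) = -9*p^3 - 2*p^2 + 6*p + 3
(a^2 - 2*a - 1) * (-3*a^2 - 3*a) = -3*a^4 + 3*a^3 + 9*a^2 + 3*a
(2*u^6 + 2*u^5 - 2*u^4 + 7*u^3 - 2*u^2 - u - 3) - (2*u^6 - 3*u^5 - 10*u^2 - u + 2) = 5*u^5 - 2*u^4 + 7*u^3 + 8*u^2 - 5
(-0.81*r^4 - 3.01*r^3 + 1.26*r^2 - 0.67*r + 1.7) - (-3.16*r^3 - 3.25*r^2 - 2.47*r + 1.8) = -0.81*r^4 + 0.15*r^3 + 4.51*r^2 + 1.8*r - 0.1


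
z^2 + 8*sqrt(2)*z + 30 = (z + 3*sqrt(2))*(z + 5*sqrt(2))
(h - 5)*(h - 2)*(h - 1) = h^3 - 8*h^2 + 17*h - 10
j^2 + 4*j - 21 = (j - 3)*(j + 7)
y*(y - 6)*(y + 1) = y^3 - 5*y^2 - 6*y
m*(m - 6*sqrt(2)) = m^2 - 6*sqrt(2)*m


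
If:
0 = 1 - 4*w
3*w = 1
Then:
No Solution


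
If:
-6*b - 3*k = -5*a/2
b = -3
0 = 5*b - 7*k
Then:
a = -342/35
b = -3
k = -15/7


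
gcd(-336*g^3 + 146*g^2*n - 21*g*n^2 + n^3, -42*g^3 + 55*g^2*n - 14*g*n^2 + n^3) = 42*g^2 - 13*g*n + n^2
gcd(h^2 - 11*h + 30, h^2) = 1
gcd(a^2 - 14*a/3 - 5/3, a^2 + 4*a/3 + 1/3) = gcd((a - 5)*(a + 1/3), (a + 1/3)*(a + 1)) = a + 1/3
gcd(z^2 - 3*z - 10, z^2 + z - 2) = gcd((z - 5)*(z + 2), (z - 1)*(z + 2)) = z + 2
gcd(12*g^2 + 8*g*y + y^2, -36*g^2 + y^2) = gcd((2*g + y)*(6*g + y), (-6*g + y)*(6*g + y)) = 6*g + y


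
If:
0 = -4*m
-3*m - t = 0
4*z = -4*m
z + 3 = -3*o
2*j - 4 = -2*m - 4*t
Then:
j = 2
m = 0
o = -1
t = 0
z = 0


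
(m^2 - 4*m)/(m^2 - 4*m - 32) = m*(4 - m)/(-m^2 + 4*m + 32)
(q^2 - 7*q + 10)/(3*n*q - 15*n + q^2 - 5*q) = (q - 2)/(3*n + q)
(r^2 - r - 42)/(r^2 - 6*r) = (r^2 - r - 42)/(r*(r - 6))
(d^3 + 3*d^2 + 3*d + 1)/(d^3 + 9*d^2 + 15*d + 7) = (d + 1)/(d + 7)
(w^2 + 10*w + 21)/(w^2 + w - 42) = (w + 3)/(w - 6)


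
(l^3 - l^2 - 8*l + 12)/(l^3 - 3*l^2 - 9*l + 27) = (l^2 - 4*l + 4)/(l^2 - 6*l + 9)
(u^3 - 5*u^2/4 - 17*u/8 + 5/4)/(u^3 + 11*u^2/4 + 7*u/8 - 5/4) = (u - 2)/(u + 2)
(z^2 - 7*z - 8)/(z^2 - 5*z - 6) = (z - 8)/(z - 6)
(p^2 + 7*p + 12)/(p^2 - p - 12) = (p + 4)/(p - 4)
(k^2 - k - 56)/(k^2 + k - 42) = (k - 8)/(k - 6)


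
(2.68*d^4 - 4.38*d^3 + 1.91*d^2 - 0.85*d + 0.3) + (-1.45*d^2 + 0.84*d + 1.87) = 2.68*d^4 - 4.38*d^3 + 0.46*d^2 - 0.01*d + 2.17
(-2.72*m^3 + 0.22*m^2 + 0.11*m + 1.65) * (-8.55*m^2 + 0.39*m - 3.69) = 23.256*m^5 - 2.9418*m^4 + 9.1821*m^3 - 14.8764*m^2 + 0.2376*m - 6.0885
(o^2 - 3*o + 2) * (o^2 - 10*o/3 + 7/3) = o^4 - 19*o^3/3 + 43*o^2/3 - 41*o/3 + 14/3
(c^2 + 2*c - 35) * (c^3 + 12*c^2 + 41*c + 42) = c^5 + 14*c^4 + 30*c^3 - 296*c^2 - 1351*c - 1470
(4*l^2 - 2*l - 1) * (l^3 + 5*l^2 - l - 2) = 4*l^5 + 18*l^4 - 15*l^3 - 11*l^2 + 5*l + 2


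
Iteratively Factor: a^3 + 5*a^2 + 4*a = (a)*(a^2 + 5*a + 4) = a*(a + 1)*(a + 4)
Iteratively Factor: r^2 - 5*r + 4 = (r - 4)*(r - 1)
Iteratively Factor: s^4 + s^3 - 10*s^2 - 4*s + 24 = (s + 2)*(s^3 - s^2 - 8*s + 12) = (s - 2)*(s + 2)*(s^2 + s - 6) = (s - 2)*(s + 2)*(s + 3)*(s - 2)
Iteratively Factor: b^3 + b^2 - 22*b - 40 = (b - 5)*(b^2 + 6*b + 8) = (b - 5)*(b + 2)*(b + 4)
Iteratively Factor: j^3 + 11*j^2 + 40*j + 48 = (j + 3)*(j^2 + 8*j + 16) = (j + 3)*(j + 4)*(j + 4)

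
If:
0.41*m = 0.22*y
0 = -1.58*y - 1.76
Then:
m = -0.60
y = -1.11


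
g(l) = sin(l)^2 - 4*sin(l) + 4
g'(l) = 2*sin(l)*cos(l) - 4*cos(l)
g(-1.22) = 8.64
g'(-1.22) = -2.02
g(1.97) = 1.16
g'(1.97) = 0.84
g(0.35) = 2.75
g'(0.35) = -3.11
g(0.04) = 3.84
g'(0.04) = -3.92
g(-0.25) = 5.05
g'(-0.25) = -4.36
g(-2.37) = 7.28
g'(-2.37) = 3.87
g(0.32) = 2.84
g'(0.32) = -3.20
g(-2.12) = 8.14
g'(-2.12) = 2.98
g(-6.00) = 2.96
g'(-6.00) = -3.30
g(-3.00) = 4.58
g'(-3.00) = 4.24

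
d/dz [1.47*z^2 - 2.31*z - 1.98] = 2.94*z - 2.31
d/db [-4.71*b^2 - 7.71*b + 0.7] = -9.42*b - 7.71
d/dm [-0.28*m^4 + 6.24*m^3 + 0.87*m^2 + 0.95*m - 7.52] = -1.12*m^3 + 18.72*m^2 + 1.74*m + 0.95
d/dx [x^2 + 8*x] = 2*x + 8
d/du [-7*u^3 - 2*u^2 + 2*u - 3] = -21*u^2 - 4*u + 2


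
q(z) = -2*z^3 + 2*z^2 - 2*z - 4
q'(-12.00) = -914.00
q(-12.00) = 3764.00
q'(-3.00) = -68.00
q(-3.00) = 74.00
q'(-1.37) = -18.74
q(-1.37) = 7.64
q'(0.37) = -1.34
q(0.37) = -4.57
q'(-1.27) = -16.76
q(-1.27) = 5.86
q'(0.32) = -1.33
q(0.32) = -4.50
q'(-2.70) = -56.54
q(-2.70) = 55.35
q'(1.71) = -12.70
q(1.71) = -11.57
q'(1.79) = -14.06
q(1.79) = -12.64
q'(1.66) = -11.89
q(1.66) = -10.96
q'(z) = -6*z^2 + 4*z - 2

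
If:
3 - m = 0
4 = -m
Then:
No Solution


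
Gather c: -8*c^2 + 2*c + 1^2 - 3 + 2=-8*c^2 + 2*c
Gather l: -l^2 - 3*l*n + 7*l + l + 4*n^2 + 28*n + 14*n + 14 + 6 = -l^2 + l*(8 - 3*n) + 4*n^2 + 42*n + 20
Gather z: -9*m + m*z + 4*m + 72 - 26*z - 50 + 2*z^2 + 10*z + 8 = -5*m + 2*z^2 + z*(m - 16) + 30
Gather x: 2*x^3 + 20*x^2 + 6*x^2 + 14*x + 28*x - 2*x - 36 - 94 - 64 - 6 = 2*x^3 + 26*x^2 + 40*x - 200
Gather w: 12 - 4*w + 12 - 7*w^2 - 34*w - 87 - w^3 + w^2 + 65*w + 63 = -w^3 - 6*w^2 + 27*w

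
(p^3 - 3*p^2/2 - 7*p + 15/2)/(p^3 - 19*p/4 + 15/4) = 2*(p - 3)/(2*p - 3)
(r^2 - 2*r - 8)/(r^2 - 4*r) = (r + 2)/r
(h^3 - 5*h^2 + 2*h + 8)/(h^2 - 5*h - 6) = (h^2 - 6*h + 8)/(h - 6)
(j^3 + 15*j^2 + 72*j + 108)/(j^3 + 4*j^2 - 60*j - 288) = (j + 3)/(j - 8)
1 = 1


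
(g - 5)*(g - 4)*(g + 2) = g^3 - 7*g^2 + 2*g + 40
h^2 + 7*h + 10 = (h + 2)*(h + 5)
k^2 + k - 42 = (k - 6)*(k + 7)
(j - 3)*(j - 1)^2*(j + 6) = j^4 + j^3 - 23*j^2 + 39*j - 18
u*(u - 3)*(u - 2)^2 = u^4 - 7*u^3 + 16*u^2 - 12*u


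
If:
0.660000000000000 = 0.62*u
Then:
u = 1.06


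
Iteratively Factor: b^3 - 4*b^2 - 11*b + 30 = (b + 3)*(b^2 - 7*b + 10) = (b - 5)*(b + 3)*(b - 2)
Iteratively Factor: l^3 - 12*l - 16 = (l + 2)*(l^2 - 2*l - 8) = (l + 2)^2*(l - 4)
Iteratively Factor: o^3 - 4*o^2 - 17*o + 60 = (o - 3)*(o^2 - o - 20) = (o - 5)*(o - 3)*(o + 4)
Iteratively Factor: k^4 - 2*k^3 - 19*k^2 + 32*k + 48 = (k + 1)*(k^3 - 3*k^2 - 16*k + 48) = (k + 1)*(k + 4)*(k^2 - 7*k + 12) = (k - 3)*(k + 1)*(k + 4)*(k - 4)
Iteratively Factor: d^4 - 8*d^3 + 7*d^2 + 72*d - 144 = (d - 4)*(d^3 - 4*d^2 - 9*d + 36) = (d - 4)*(d + 3)*(d^2 - 7*d + 12) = (d - 4)*(d - 3)*(d + 3)*(d - 4)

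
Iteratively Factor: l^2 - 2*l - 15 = (l - 5)*(l + 3)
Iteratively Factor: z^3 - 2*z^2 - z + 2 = (z - 1)*(z^2 - z - 2) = (z - 1)*(z + 1)*(z - 2)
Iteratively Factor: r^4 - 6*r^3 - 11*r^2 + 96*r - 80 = (r + 4)*(r^3 - 10*r^2 + 29*r - 20) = (r - 5)*(r + 4)*(r^2 - 5*r + 4) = (r - 5)*(r - 4)*(r + 4)*(r - 1)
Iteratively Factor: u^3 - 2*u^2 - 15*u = (u + 3)*(u^2 - 5*u) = u*(u + 3)*(u - 5)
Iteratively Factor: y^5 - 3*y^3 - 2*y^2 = (y)*(y^4 - 3*y^2 - 2*y) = y*(y + 1)*(y^3 - y^2 - 2*y) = y^2*(y + 1)*(y^2 - y - 2) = y^2*(y + 1)^2*(y - 2)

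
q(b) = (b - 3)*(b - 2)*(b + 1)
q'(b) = (b - 3)*(b - 2) + (b - 3)*(b + 1) + (b - 2)*(b + 1) = 3*b^2 - 8*b + 1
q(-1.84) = -15.61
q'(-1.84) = 25.88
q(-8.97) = -1046.55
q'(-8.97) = 314.14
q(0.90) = 4.39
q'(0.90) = -3.77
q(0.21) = 6.04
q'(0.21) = -0.55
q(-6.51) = -445.92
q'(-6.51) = 180.22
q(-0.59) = 3.81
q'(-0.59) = 6.76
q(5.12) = 40.48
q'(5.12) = 38.68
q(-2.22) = -26.87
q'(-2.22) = 33.55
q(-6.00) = -360.00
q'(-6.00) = 157.00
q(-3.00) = -60.00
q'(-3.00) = 52.00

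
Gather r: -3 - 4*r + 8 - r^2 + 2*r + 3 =-r^2 - 2*r + 8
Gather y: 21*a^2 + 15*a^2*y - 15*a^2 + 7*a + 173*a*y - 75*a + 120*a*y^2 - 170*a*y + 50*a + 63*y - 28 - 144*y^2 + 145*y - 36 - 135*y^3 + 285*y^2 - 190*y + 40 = 6*a^2 - 18*a - 135*y^3 + y^2*(120*a + 141) + y*(15*a^2 + 3*a + 18) - 24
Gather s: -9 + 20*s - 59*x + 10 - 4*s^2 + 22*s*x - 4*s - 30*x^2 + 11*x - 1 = -4*s^2 + s*(22*x + 16) - 30*x^2 - 48*x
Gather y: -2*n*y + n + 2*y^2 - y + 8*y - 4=n + 2*y^2 + y*(7 - 2*n) - 4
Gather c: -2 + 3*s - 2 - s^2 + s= -s^2 + 4*s - 4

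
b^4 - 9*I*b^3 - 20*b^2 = b^2*(b - 5*I)*(b - 4*I)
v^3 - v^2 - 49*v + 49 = (v - 7)*(v - 1)*(v + 7)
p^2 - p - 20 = (p - 5)*(p + 4)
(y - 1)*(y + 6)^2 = y^3 + 11*y^2 + 24*y - 36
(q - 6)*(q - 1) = q^2 - 7*q + 6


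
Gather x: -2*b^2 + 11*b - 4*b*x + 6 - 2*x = -2*b^2 + 11*b + x*(-4*b - 2) + 6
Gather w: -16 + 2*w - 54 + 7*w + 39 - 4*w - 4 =5*w - 35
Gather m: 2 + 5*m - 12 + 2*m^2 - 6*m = 2*m^2 - m - 10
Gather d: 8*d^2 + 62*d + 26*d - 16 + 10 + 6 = 8*d^2 + 88*d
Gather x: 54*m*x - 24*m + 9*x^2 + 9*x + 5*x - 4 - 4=-24*m + 9*x^2 + x*(54*m + 14) - 8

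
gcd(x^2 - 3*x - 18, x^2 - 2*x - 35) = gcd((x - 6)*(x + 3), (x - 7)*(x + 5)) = 1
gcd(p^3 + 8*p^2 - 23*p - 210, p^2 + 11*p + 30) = p + 6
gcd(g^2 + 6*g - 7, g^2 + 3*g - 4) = g - 1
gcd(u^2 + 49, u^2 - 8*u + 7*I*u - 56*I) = u + 7*I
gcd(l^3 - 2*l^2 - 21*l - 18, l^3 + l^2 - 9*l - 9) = l^2 + 4*l + 3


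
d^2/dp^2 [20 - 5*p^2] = -10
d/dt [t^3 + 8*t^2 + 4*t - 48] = 3*t^2 + 16*t + 4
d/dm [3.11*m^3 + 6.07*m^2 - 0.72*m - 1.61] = 9.33*m^2 + 12.14*m - 0.72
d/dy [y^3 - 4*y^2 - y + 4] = 3*y^2 - 8*y - 1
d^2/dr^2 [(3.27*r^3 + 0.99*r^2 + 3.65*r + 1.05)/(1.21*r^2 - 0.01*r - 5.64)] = (1.77635683940025e-15*r^4 + 55.344118*r^3 + 50.867334*r^2 + 773.482482*r + 76.902738)/(1.771561*r^6 - 0.043923*r^5 - 24.772209*r^4 + 0.409463*r^3 + 115.467156*r^2 - 0.954288*r - 179.406144)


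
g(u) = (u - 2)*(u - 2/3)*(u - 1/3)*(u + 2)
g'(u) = (u - 2)*(u - 2/3)*(u - 1/3) + (u - 2)*(u - 2/3)*(u + 2) + (u - 2)*(u - 1/3)*(u + 2) + (u - 2/3)*(u - 1/3)*(u + 2) = 4*u^3 - 3*u^2 - 68*u/9 + 4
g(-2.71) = 34.37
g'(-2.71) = -77.17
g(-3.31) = 100.78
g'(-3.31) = -148.92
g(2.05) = 0.48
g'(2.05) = 10.36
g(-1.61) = -6.23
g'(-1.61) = -8.30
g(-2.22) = 6.84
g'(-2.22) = -37.78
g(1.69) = -1.59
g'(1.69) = 1.97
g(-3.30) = 99.30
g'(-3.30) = -147.48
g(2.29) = 3.95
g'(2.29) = 19.00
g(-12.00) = 21871.11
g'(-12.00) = -7249.33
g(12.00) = 18511.11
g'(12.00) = 6393.33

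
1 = 1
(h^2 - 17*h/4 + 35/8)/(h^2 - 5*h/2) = (h - 7/4)/h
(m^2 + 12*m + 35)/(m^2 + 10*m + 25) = (m + 7)/(m + 5)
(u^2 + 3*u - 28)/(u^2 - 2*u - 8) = (u + 7)/(u + 2)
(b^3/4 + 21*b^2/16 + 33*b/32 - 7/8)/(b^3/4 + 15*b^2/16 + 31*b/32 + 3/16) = (8*b^3 + 42*b^2 + 33*b - 28)/(8*b^3 + 30*b^2 + 31*b + 6)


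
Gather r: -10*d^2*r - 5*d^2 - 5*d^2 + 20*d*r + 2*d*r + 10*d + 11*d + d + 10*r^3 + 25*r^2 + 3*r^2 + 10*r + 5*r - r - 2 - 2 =-10*d^2 + 22*d + 10*r^3 + 28*r^2 + r*(-10*d^2 + 22*d + 14) - 4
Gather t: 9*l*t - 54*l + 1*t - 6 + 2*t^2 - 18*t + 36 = -54*l + 2*t^2 + t*(9*l - 17) + 30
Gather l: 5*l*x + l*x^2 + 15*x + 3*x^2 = l*(x^2 + 5*x) + 3*x^2 + 15*x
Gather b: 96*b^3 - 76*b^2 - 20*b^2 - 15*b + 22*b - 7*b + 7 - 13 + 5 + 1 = 96*b^3 - 96*b^2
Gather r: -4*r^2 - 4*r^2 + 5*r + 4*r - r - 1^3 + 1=-8*r^2 + 8*r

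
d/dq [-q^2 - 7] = -2*q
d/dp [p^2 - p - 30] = 2*p - 1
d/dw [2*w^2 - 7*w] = 4*w - 7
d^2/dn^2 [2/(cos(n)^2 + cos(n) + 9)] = 2*(-4*sin(n)^4 - 33*sin(n)^2 + 51*cos(n)/4 - 3*cos(3*n)/4 + 21)/(-sin(n)^2 + cos(n) + 10)^3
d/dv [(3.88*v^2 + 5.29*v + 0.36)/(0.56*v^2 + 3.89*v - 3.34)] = (12.1308*v^2 - 26.3216*v - 19.069)/(0.3136*v^4 + 4.3568*v^3 + 11.3913*v^2 - 25.9852*v + 11.1556)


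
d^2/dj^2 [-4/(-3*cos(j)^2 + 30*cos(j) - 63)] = 2*(-8*sin(j)^4 + 36*sin(j)^2 - 495*cos(j) + 15*cos(3*j) + 288)/(3*(cos(j) - 7)^3*(cos(j) - 3)^3)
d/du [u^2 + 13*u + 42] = 2*u + 13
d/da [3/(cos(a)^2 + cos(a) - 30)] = 3*(2*cos(a) + 1)*sin(a)/(cos(a)^2 + cos(a) - 30)^2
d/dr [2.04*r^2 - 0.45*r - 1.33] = 4.08*r - 0.45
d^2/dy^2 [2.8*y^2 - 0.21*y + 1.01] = 5.60000000000000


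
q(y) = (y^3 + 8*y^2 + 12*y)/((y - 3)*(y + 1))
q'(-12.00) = 0.84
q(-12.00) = -4.36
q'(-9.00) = 0.75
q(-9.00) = -1.97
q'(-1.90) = -1.95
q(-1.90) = -0.18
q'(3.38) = -232.79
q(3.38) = 102.48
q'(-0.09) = -4.04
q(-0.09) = 0.36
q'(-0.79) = -29.69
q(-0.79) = 6.26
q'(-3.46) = -0.02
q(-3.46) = 0.81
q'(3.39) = -220.96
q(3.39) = 100.21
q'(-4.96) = 0.39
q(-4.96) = 0.48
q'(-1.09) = -155.34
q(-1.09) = -13.23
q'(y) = (3*y^2 + 16*y + 12)/((y - 3)*(y + 1)) - (y^3 + 8*y^2 + 12*y)/((y - 3)*(y + 1)^2) - (y^3 + 8*y^2 + 12*y)/((y - 3)^2*(y + 1))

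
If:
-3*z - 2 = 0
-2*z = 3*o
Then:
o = 4/9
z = -2/3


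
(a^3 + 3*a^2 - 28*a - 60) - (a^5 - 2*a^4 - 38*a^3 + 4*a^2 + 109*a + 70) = -a^5 + 2*a^4 + 39*a^3 - a^2 - 137*a - 130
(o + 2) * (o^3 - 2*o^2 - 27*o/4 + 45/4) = o^4 - 43*o^2/4 - 9*o/4 + 45/2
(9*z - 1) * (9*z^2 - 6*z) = 81*z^3 - 63*z^2 + 6*z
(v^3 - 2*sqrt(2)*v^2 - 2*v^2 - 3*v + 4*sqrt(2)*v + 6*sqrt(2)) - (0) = v^3 - 2*sqrt(2)*v^2 - 2*v^2 - 3*v + 4*sqrt(2)*v + 6*sqrt(2)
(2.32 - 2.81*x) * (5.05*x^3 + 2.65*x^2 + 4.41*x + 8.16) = -14.1905*x^4 + 4.2695*x^3 - 6.2441*x^2 - 12.6984*x + 18.9312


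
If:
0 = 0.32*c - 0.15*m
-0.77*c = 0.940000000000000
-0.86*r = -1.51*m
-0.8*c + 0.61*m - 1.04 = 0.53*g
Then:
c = -1.22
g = -3.12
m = -2.60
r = -4.57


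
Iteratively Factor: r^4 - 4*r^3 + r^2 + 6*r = (r - 3)*(r^3 - r^2 - 2*r) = (r - 3)*(r - 2)*(r^2 + r) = (r - 3)*(r - 2)*(r + 1)*(r)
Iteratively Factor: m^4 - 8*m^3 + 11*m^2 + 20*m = (m + 1)*(m^3 - 9*m^2 + 20*m) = m*(m + 1)*(m^2 - 9*m + 20) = m*(m - 5)*(m + 1)*(m - 4)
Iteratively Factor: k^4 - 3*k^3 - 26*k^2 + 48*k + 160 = (k - 4)*(k^3 + k^2 - 22*k - 40) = (k - 4)*(k + 2)*(k^2 - k - 20) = (k - 5)*(k - 4)*(k + 2)*(k + 4)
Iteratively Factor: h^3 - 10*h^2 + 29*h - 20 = (h - 1)*(h^2 - 9*h + 20) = (h - 4)*(h - 1)*(h - 5)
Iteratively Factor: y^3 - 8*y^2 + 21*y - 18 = (y - 3)*(y^2 - 5*y + 6) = (y - 3)*(y - 2)*(y - 3)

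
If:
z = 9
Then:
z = 9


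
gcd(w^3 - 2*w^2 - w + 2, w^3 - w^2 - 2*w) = w^2 - w - 2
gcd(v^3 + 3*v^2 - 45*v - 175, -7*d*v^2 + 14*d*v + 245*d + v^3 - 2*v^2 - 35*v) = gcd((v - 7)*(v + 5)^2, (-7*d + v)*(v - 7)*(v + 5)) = v^2 - 2*v - 35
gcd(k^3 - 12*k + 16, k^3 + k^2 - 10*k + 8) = k^2 + 2*k - 8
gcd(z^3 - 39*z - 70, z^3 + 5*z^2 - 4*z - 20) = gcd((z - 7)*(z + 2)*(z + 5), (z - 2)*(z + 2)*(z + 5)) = z^2 + 7*z + 10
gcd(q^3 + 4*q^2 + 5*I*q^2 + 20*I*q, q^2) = q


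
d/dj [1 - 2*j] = -2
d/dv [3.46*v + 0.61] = 3.46000000000000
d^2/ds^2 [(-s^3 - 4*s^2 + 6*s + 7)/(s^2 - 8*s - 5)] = 2*(-95*s^3 - 159*s^2 - 153*s + 143)/(s^6 - 24*s^5 + 177*s^4 - 272*s^3 - 885*s^2 - 600*s - 125)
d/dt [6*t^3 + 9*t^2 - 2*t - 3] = 18*t^2 + 18*t - 2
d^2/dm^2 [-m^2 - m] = -2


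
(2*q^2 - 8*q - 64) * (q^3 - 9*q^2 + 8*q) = 2*q^5 - 26*q^4 + 24*q^3 + 512*q^2 - 512*q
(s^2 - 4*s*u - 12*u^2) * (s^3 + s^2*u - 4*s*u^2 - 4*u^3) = s^5 - 3*s^4*u - 20*s^3*u^2 + 64*s*u^4 + 48*u^5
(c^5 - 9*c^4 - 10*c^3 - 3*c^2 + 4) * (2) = 2*c^5 - 18*c^4 - 20*c^3 - 6*c^2 + 8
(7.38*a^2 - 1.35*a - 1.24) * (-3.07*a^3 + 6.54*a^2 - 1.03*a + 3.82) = -22.6566*a^5 + 52.4097*a^4 - 12.6236*a^3 + 21.4725*a^2 - 3.8798*a - 4.7368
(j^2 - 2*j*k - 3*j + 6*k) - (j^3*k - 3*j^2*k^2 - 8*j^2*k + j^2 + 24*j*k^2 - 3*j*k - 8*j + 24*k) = -j^3*k + 3*j^2*k^2 + 8*j^2*k - 24*j*k^2 + j*k + 5*j - 18*k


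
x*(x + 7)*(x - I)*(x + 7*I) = x^4 + 7*x^3 + 6*I*x^3 + 7*x^2 + 42*I*x^2 + 49*x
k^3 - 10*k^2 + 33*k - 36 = (k - 4)*(k - 3)^2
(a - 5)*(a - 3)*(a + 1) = a^3 - 7*a^2 + 7*a + 15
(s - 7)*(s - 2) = s^2 - 9*s + 14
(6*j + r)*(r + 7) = 6*j*r + 42*j + r^2 + 7*r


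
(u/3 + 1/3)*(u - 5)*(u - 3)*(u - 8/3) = u^4/3 - 29*u^3/9 + 77*u^2/9 - 11*u/9 - 40/3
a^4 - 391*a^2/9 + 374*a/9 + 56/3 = (a - 6)*(a - 4/3)*(a + 1/3)*(a + 7)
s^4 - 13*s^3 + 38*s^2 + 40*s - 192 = (s - 8)*(s - 4)*(s - 3)*(s + 2)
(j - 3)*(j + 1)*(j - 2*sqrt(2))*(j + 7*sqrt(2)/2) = j^4 - 2*j^3 + 3*sqrt(2)*j^3/2 - 17*j^2 - 3*sqrt(2)*j^2 - 9*sqrt(2)*j/2 + 28*j + 42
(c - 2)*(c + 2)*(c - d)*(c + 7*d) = c^4 + 6*c^3*d - 7*c^2*d^2 - 4*c^2 - 24*c*d + 28*d^2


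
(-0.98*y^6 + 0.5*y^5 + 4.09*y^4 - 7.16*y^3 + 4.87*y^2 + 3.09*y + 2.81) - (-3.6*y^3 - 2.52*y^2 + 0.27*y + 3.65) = -0.98*y^6 + 0.5*y^5 + 4.09*y^4 - 3.56*y^3 + 7.39*y^2 + 2.82*y - 0.84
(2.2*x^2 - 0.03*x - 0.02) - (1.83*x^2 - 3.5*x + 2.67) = 0.37*x^2 + 3.47*x - 2.69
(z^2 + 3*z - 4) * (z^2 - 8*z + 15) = z^4 - 5*z^3 - 13*z^2 + 77*z - 60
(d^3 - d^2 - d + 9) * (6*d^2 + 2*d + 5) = 6*d^5 - 4*d^4 - 3*d^3 + 47*d^2 + 13*d + 45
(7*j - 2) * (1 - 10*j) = -70*j^2 + 27*j - 2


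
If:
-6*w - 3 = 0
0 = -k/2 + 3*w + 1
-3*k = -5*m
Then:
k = -1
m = -3/5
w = -1/2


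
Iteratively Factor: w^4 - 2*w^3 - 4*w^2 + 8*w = (w)*(w^3 - 2*w^2 - 4*w + 8) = w*(w - 2)*(w^2 - 4) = w*(w - 2)^2*(w + 2)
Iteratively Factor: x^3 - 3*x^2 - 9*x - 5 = (x + 1)*(x^2 - 4*x - 5) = (x + 1)^2*(x - 5)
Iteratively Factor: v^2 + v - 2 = (v + 2)*(v - 1)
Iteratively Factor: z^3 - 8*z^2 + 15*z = (z - 3)*(z^2 - 5*z) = (z - 5)*(z - 3)*(z)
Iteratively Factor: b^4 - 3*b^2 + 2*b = (b - 1)*(b^3 + b^2 - 2*b) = b*(b - 1)*(b^2 + b - 2) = b*(b - 1)^2*(b + 2)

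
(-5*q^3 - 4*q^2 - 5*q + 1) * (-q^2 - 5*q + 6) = 5*q^5 + 29*q^4 - 5*q^3 - 35*q + 6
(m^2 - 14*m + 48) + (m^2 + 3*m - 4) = 2*m^2 - 11*m + 44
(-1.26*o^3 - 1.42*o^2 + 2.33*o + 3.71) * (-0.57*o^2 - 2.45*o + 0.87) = 0.7182*o^5 + 3.8964*o^4 + 1.0547*o^3 - 9.0586*o^2 - 7.0624*o + 3.2277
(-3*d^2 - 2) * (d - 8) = -3*d^3 + 24*d^2 - 2*d + 16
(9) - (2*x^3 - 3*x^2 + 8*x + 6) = -2*x^3 + 3*x^2 - 8*x + 3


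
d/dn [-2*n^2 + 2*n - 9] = 2 - 4*n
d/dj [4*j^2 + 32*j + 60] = 8*j + 32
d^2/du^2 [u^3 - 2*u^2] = 6*u - 4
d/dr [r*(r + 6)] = 2*r + 6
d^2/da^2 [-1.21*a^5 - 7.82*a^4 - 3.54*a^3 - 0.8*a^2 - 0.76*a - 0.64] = -24.2*a^3 - 93.84*a^2 - 21.24*a - 1.6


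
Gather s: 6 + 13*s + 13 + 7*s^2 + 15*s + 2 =7*s^2 + 28*s + 21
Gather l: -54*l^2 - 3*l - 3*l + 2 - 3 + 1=-54*l^2 - 6*l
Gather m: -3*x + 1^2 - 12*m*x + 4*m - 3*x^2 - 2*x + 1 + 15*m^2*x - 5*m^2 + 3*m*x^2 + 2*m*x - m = m^2*(15*x - 5) + m*(3*x^2 - 10*x + 3) - 3*x^2 - 5*x + 2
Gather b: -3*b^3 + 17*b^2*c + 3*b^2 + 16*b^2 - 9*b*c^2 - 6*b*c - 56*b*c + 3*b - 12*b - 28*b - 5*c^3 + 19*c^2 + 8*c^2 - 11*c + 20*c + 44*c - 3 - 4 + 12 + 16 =-3*b^3 + b^2*(17*c + 19) + b*(-9*c^2 - 62*c - 37) - 5*c^3 + 27*c^2 + 53*c + 21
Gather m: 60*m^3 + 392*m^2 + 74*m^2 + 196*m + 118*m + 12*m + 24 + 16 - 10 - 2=60*m^3 + 466*m^2 + 326*m + 28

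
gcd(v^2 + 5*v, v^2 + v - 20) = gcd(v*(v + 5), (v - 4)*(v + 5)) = v + 5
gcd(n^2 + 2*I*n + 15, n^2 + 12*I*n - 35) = n + 5*I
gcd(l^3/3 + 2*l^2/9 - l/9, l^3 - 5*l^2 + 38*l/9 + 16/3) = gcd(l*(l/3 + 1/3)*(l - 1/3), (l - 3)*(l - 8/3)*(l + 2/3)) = 1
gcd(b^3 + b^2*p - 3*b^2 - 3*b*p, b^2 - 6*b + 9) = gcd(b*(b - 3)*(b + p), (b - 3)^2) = b - 3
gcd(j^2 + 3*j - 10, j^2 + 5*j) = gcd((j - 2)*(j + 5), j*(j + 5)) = j + 5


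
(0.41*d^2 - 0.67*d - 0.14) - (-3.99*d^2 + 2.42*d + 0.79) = 4.4*d^2 - 3.09*d - 0.93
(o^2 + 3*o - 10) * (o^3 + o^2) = o^5 + 4*o^4 - 7*o^3 - 10*o^2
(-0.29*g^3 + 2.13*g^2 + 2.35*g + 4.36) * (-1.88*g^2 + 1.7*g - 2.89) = 0.5452*g^5 - 4.4974*g^4 + 0.0410999999999992*g^3 - 10.3575*g^2 + 0.620499999999999*g - 12.6004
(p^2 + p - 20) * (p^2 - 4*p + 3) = p^4 - 3*p^3 - 21*p^2 + 83*p - 60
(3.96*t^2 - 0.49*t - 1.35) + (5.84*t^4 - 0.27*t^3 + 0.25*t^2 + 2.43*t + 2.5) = 5.84*t^4 - 0.27*t^3 + 4.21*t^2 + 1.94*t + 1.15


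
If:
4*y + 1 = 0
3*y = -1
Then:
No Solution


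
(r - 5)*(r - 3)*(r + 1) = r^3 - 7*r^2 + 7*r + 15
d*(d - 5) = d^2 - 5*d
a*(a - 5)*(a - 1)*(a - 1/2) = a^4 - 13*a^3/2 + 8*a^2 - 5*a/2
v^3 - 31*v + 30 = (v - 5)*(v - 1)*(v + 6)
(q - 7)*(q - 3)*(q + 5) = q^3 - 5*q^2 - 29*q + 105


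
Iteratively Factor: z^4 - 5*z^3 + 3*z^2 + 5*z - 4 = (z - 1)*(z^3 - 4*z^2 - z + 4) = (z - 1)^2*(z^2 - 3*z - 4) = (z - 1)^2*(z + 1)*(z - 4)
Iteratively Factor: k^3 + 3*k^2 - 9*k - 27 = (k + 3)*(k^2 - 9) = (k - 3)*(k + 3)*(k + 3)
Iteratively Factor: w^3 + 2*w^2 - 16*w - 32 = (w - 4)*(w^2 + 6*w + 8) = (w - 4)*(w + 4)*(w + 2)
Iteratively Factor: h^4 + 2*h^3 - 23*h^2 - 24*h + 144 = (h - 3)*(h^3 + 5*h^2 - 8*h - 48) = (h - 3)*(h + 4)*(h^2 + h - 12) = (h - 3)^2*(h + 4)*(h + 4)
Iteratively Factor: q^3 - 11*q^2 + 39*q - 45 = (q - 3)*(q^2 - 8*q + 15) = (q - 5)*(q - 3)*(q - 3)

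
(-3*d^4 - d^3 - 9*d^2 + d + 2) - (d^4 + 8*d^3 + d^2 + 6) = -4*d^4 - 9*d^3 - 10*d^2 + d - 4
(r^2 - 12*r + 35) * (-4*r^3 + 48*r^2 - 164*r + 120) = -4*r^5 + 96*r^4 - 880*r^3 + 3768*r^2 - 7180*r + 4200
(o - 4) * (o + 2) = o^2 - 2*o - 8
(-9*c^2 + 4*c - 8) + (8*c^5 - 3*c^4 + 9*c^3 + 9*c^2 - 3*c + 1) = 8*c^5 - 3*c^4 + 9*c^3 + c - 7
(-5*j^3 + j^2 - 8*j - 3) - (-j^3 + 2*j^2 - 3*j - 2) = -4*j^3 - j^2 - 5*j - 1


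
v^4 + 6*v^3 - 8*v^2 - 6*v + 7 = (v - 1)^2*(v + 1)*(v + 7)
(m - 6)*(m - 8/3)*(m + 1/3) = m^3 - 25*m^2/3 + 118*m/9 + 16/3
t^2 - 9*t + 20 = (t - 5)*(t - 4)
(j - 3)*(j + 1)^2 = j^3 - j^2 - 5*j - 3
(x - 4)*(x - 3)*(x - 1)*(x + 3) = x^4 - 5*x^3 - 5*x^2 + 45*x - 36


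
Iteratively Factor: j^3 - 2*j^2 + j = (j)*(j^2 - 2*j + 1) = j*(j - 1)*(j - 1)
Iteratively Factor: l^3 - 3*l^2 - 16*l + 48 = (l - 4)*(l^2 + l - 12) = (l - 4)*(l - 3)*(l + 4)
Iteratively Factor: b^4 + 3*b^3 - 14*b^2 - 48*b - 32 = (b + 2)*(b^3 + b^2 - 16*b - 16) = (b - 4)*(b + 2)*(b^2 + 5*b + 4) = (b - 4)*(b + 1)*(b + 2)*(b + 4)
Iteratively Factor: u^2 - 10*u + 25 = (u - 5)*(u - 5)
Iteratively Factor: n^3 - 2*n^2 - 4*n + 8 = (n + 2)*(n^2 - 4*n + 4) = (n - 2)*(n + 2)*(n - 2)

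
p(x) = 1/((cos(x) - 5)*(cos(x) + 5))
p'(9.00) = 0.00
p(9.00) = -0.04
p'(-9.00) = 0.00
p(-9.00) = -0.04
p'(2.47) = -0.00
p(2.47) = -0.04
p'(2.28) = -0.00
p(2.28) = -0.04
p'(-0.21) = -0.00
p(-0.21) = -0.04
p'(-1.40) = -0.00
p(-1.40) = -0.04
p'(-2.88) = 0.00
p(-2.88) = -0.04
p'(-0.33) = -0.00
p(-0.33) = -0.04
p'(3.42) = 0.00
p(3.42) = -0.04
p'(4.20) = 0.00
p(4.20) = -0.04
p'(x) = sin(x)/((cos(x) - 5)*(cos(x) + 5)^2) + sin(x)/((cos(x) - 5)^2*(cos(x) + 5))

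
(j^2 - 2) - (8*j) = j^2 - 8*j - 2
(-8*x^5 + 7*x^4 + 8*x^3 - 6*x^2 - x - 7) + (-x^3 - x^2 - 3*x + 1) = -8*x^5 + 7*x^4 + 7*x^3 - 7*x^2 - 4*x - 6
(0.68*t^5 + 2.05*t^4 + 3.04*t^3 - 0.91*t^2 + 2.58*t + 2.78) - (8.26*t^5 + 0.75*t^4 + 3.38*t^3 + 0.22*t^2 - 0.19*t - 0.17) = -7.58*t^5 + 1.3*t^4 - 0.34*t^3 - 1.13*t^2 + 2.77*t + 2.95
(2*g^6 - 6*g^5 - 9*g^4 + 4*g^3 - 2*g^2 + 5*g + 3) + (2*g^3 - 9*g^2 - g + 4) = 2*g^6 - 6*g^5 - 9*g^4 + 6*g^3 - 11*g^2 + 4*g + 7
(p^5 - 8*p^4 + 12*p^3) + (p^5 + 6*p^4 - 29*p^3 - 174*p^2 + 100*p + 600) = 2*p^5 - 2*p^4 - 17*p^3 - 174*p^2 + 100*p + 600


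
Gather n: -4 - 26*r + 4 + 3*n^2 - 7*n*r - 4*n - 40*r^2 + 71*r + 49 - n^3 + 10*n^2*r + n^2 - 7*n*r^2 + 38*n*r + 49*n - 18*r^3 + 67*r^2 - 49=-n^3 + n^2*(10*r + 4) + n*(-7*r^2 + 31*r + 45) - 18*r^3 + 27*r^2 + 45*r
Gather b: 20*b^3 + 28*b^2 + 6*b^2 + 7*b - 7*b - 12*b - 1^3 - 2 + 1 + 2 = 20*b^3 + 34*b^2 - 12*b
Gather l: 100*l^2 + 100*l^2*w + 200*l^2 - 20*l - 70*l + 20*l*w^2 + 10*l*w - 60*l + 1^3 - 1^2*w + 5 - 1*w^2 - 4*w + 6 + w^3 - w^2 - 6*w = l^2*(100*w + 300) + l*(20*w^2 + 10*w - 150) + w^3 - 2*w^2 - 11*w + 12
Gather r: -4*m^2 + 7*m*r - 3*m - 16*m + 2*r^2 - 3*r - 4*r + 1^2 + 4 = -4*m^2 - 19*m + 2*r^2 + r*(7*m - 7) + 5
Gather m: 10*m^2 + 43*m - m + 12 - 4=10*m^2 + 42*m + 8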